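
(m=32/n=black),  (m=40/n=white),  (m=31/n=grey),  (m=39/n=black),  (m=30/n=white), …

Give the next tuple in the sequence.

(m=38/n=grey)

M: 32, 40, 31, 39, 30 → 38 (alternating steps +8, −9, +8, −9, …).
N: repeats black → white → grey, so black, white, grey, black, white → grey.
So the next tuple is (m=38/n=grey).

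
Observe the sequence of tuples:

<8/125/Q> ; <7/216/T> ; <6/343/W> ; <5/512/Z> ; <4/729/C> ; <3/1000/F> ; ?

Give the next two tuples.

For the first component, −1 each step: 8, 7, 6, 5, 4, 3 → 2 → 1.
Second component: 125, 216, 343, 512, 729, 1000 → 1331 → 1728 (perfect cubes: 5³, 6³, 7³, …).
Letter — letters move forward 3 places in the alphabet, wrapping Z→A: Q, T, W, Z, C, F → I → L.
Putting the parts together: <2/1331/I> and then <1/1728/L>.

<2/1331/I>, <1/1728/L>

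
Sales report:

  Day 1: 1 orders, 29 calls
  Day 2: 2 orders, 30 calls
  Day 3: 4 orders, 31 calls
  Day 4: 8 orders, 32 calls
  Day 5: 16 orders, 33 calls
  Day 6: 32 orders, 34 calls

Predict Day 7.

Orders goes 1, 2, 4, 8, 16, 32 → 64 (×2 each step).
Calls — +1 each step: 29, 30, 31, 32, 33, 34 → 35.
Combining the parts gives 64 orders, 35 calls.

64 orders, 35 calls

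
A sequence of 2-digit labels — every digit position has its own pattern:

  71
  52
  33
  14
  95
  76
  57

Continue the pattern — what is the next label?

First digit: 7, 5, 3, 1, 9, 7, 5 → 3 (−2 each step, mod 10).
Second digit goes 1, 2, 3, 4, 5, 6, 7 → 8 (+1 each step, mod 10).
Combining the parts gives 38.

38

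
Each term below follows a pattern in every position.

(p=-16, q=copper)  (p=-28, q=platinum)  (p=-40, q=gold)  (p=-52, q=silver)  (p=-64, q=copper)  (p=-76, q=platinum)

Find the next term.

P — −12 each step: -16, -28, -40, -52, -64, -76 → -88.
Q: repeats copper → platinum → gold → silver, so copper, platinum, gold, silver, copper, platinum → gold.
Combining the parts gives (p=-88, q=gold).

(p=-88, q=gold)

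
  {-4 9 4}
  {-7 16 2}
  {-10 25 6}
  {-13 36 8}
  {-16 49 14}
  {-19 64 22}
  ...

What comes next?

First entry: −3 each step, so -4, -7, -10, -13, -16, -19 → -22.
For the second entry, perfect squares: 3², 4², 5², …: 9, 16, 25, 36, 49, 64 → 81.
Third entry: each term is the sum of the two before it, so 4, 2, 6, 8, 14, 22 → 36.
Combining the parts gives {-22 81 36}.

{-22 81 36}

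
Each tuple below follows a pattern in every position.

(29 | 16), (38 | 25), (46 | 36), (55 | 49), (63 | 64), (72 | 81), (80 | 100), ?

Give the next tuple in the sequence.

(89 | 121)

First coordinate: 29, 38, 46, 55, 63, 72, 80 → 89 (alternating steps +9, +8, +9, +8, …).
Second coordinate goes 16, 25, 36, 49, 64, 81, 100 → 121 (perfect squares: 4², 5², 6², …).
So the next tuple is (89 | 121).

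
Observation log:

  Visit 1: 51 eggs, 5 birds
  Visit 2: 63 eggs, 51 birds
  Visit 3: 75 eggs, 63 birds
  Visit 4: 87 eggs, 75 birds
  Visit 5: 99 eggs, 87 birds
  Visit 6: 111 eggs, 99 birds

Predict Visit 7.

Eggs goes 51, 63, 75, 87, 99, 111 → 123 (+12 each step).
Birds: 5, 51, 63, 75, 87, 99 → 111 (always the previous value of the eggs).
So the next row is 123 eggs, 111 birds.

123 eggs, 111 birds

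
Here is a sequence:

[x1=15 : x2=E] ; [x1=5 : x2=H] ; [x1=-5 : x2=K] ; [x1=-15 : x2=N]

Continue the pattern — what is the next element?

X1 — −10 each step: 15, 5, -5, -15 → -25.
X2: letters move forward 3 places in the alphabet, so E, H, K, N → Q.
Combining the parts gives [x1=-25 : x2=Q].

[x1=-25 : x2=Q]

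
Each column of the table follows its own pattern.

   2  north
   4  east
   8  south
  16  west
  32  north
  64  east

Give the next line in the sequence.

First component: ×2 each step; 2, 4, 8, 16, 32, 64 → 128.
For the direction, repeats north → east → south → west: north, east, south, west, north, east → south.
Combining the parts gives 128  south.

128  south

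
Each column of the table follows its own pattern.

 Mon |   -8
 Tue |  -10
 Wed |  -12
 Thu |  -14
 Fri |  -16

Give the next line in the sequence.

Sat  -18

Day: Mon, Tue, Wed, Thu, Fri → Sat (runs through the weekdays Mon→Sun).
Second component goes -8, -10, -12, -14, -16 → -18 (−2 each step).
Combining the parts gives Sat  -18.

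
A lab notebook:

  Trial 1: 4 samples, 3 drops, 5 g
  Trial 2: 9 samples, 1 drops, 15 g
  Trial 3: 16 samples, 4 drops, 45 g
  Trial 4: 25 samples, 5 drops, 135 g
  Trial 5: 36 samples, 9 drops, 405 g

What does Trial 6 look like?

49 samples, 14 drops, 1215 g

Samples: perfect squares: 2², 3², 4², …, so 4, 9, 16, 25, 36 → 49.
For the drops, each term is the sum of the two before it: 3, 1, 4, 5, 9 → 14.
For the g, ×3 each step: 5, 15, 45, 135, 405 → 1215.
Putting it together: 49 samples, 14 drops, 1215 g.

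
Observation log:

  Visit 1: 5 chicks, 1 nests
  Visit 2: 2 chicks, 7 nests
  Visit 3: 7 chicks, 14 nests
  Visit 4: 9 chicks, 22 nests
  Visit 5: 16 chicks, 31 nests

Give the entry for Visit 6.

Chicks: 5, 2, 7, 9, 16 → 25 (each term is the sum of the two before it).
Nests: differences are 6, 7, 8, … (increasing by 1 each time); 1, 7, 14, 22, 31 → 41.
Combining the parts gives 25 chicks, 41 nests.

25 chicks, 41 nests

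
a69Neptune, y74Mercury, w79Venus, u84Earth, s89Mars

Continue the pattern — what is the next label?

q94Jupiter

For the letter, letters move back 2 places in the alphabet, wrapping A→Z: a, y, w, u, s → q.
Second component: 69, 74, 79, 84, 89 → 94 (+5 each step).
Planet goes Neptune, Mercury, Venus, Earth, Mars → Jupiter (runs through the planets Mercury→Neptune).
So the next label is q94Jupiter.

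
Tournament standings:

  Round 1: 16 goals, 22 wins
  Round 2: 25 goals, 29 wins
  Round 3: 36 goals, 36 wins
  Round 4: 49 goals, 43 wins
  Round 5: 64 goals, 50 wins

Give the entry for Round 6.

Goals: 16, 25, 36, 49, 64 → 81 (perfect squares: 4², 5², 6², …).
Wins: +7 each step; 22, 29, 36, 43, 50 → 57.
So the next record is 81 goals, 57 wins.

81 goals, 57 wins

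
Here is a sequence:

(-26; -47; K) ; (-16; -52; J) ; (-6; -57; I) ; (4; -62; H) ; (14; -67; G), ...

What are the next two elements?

First slot goes -26, -16, -6, 4, 14 → 24 → 34 (+10 each step).
Second slot: −5 each step; -47, -52, -57, -62, -67 → -72 → -77.
For the letter, letters move back 1 place in the alphabet: K, J, I, H, G → F → E.
Putting the parts together: (24; -72; F) and then (34; -77; E).

(24; -72; F), (34; -77; E)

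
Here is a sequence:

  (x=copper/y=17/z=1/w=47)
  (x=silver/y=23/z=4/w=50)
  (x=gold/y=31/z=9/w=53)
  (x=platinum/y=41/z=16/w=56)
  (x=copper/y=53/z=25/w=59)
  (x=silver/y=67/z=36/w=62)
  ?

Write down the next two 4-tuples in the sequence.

(x=gold/y=83/z=49/w=65), (x=platinum/y=101/z=64/w=68)

X: repeats copper → silver → gold → platinum, so copper, silver, gold, platinum, copper, silver → gold → platinum.
Y — differences are 6, 8, 10, … (increasing by 2 each time): 17, 23, 31, 41, 53, 67 → 83 → 101.
For the z, perfect squares: 1², 2², 3², …: 1, 4, 9, 16, 25, 36 → 49 → 64.
W: +3 each step; 47, 50, 53, 56, 59, 62 → 65 → 68.
Putting the parts together: (x=gold/y=83/z=49/w=65) and then (x=platinum/y=101/z=64/w=68).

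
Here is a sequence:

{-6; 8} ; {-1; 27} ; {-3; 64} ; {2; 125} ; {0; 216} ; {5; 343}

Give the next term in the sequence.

For the first part, alternating steps +5, −2, +5, −2, …: -6, -1, -3, 2, 0, 5 → 3.
Second part: perfect cubes: 2³, 3³, 4³, …; 8, 27, 64, 125, 216, 343 → 512.
Combining the parts gives {3; 512}.

{3; 512}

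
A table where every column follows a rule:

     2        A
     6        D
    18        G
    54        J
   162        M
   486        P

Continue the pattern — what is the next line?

1458  S

First component: ×3 each step, so 2, 6, 18, 54, 162, 486 → 1458.
Letter: letters move forward 3 places in the alphabet, so A, D, G, J, M, P → S.
Combining the parts gives 1458  S.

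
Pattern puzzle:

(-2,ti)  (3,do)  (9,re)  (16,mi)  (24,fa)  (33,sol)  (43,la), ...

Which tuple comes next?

First value goes -2, 3, 9, 16, 24, 33, 43 → 54 (differences are 5, 6, 7, … (increasing by 1 each time)).
Note: runs through the solfège scale do→ti, so ti, do, re, mi, fa, sol, la → ti.
So the next tuple is (54,ti).

(54,ti)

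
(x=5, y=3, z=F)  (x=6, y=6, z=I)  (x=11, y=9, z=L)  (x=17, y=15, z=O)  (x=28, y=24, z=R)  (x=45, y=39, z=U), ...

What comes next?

X: each term is the sum of the two before it, so 5, 6, 11, 17, 28, 45 → 73.
Y — each term is the sum of the two before it: 3, 6, 9, 15, 24, 39 → 63.
For the z, letters move forward 3 places in the alphabet: F, I, L, O, R, U → X.
So the next term is (x=73, y=63, z=X).

(x=73, y=63, z=X)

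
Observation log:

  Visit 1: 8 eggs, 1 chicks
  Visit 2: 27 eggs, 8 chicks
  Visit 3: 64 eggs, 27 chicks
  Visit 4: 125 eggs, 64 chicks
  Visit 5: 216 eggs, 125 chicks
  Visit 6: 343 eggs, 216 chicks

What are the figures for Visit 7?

Eggs: 8, 27, 64, 125, 216, 343 → 512 (perfect cubes: 2³, 3³, 4³, …).
Chicks: perfect cubes: 1³, 2³, 3³, …, so 1, 8, 27, 64, 125, 216 → 343.
So the next record is 512 eggs, 343 chicks.

512 eggs, 343 chicks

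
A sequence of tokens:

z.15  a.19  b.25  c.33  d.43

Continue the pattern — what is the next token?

e.55

Letter: z, a, b, c, d → e (letters move forward 1 place in the alphabet, wrapping Z→A).
Second component: 15, 19, 25, 33, 43 → 55 (differences are 4, 6, 8, … (increasing by 2 each time)).
Combining the parts gives e.55.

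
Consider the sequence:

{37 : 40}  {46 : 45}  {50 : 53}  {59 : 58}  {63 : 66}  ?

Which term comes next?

First component: alternating steps +9, +4, +9, +4, …; 37, 46, 50, 59, 63 → 72.
Second component: alternating steps +5, +8, +5, +8, …, so 40, 45, 53, 58, 66 → 71.
So the next term is {72 : 71}.

{72 : 71}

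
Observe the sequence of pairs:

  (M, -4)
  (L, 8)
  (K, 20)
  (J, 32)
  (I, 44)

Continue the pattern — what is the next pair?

(H, 56)

For the letter, letters move back 1 place in the alphabet: M, L, K, J, I → H.
Second part: -4, 8, 20, 32, 44 → 56 (+12 each step).
Combining the parts gives (H, 56).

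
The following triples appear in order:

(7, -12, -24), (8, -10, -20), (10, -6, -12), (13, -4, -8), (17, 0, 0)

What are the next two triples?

(22, 2, 4), (28, 6, 12)

First component — differences are 1, 2, 3, … (increasing by 1 each time): 7, 8, 10, 13, 17 → 22 → 28.
Second component goes -12, -10, -6, -4, 0 → 2 → 6 (alternating steps +2, +4, +2, +4, …).
Third component: -24, -20, -12, -8, 0 → 4 → 12 (always 2 × the second component).
Putting the parts together: (22, 2, 4) and then (28, 6, 12).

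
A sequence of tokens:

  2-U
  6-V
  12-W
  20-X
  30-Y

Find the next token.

42-Z

First component goes 2, 6, 12, 20, 30 → 42 (differences are 4, 6, 8, … (increasing by 2 each time)).
For the letter, letters move forward 1 place in the alphabet: U, V, W, X, Y → Z.
So the next token is 42-Z.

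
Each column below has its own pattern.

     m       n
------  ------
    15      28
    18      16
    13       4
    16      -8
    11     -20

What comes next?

For the column m, alternating steps +3, −5, +3, −5, …: 15, 18, 13, 16, 11 → 14.
Column n — −12 each step: 28, 16, 4, -8, -20 → -32.
So the next line is 14  -32.

14  -32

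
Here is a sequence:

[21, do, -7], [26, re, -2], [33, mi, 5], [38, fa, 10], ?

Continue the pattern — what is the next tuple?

First slot: alternating steps +5, +7, +5, +7, …; 21, 26, 33, 38 → 45.
Note: runs through the solfège scale do→ti; do, re, mi, fa → sol.
Third slot: alternating steps +5, +7, +5, +7, …; -7, -2, 5, 10 → 17.
Putting it together: [45, sol, 17].

[45, sol, 17]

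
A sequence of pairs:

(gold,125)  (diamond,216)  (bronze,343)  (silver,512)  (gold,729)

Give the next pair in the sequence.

Rank: gold, diamond, bronze, silver, gold → diamond (repeats gold → diamond → bronze → silver).
Second coordinate goes 125, 216, 343, 512, 729 → 1000 (perfect cubes: 5³, 6³, 7³, …).
Putting it together: (diamond,1000).

(diamond,1000)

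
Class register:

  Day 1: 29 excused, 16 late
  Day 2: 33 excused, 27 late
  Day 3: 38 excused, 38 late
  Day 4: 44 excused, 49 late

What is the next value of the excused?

51

Excused: 29, 33, 38, 44 → 51 (differences are 4, 5, 6, … (increasing by 1 each time)).
Late — +11 each step: 16, 27, 38, 49 → 60.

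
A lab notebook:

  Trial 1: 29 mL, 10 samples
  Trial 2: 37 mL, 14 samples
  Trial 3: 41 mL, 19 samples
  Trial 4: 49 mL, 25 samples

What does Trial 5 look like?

ML: alternating steps +8, +4, +8, +4, …, so 29, 37, 41, 49 → 53.
Samples goes 10, 14, 19, 25 → 32 (differences are 4, 5, 6, … (increasing by 1 each time)).
Putting it together: 53 mL, 32 samples.

53 mL, 32 samples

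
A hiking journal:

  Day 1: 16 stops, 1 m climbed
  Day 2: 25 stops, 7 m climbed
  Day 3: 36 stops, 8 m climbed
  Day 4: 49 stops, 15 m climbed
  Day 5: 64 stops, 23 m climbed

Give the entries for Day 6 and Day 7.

For the stops, perfect squares: 4², 5², 6², …: 16, 25, 36, 49, 64 → 81 → 100.
M climbed: each term is the sum of the two before it; 1, 7, 8, 15, 23 → 38 → 61.
Putting the parts together: 81 stops, 38 m climbed and then 100 stops, 61 m climbed.

81 stops, 38 m climbed; 100 stops, 61 m climbed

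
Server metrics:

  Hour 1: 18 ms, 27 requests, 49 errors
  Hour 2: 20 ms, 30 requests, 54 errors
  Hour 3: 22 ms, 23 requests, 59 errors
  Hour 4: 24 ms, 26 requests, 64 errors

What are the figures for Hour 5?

26 ms, 19 requests, 69 errors

For the ms, +2 each step: 18, 20, 22, 24 → 26.
Requests: 27, 30, 23, 26 → 19 (alternating steps +3, −7, +3, −7, …).
Errors goes 49, 54, 59, 64 → 69 (+5 each step).
Putting it together: 26 ms, 19 requests, 69 errors.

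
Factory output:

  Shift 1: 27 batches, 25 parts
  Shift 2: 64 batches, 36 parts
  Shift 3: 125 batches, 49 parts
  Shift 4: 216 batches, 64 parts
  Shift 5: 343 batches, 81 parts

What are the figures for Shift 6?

512 batches, 100 parts

Batches goes 27, 64, 125, 216, 343 → 512 (perfect cubes: 3³, 4³, 5³, …).
Parts: perfect squares: 5², 6², 7², …; 25, 36, 49, 64, 81 → 100.
Putting it together: 512 batches, 100 parts.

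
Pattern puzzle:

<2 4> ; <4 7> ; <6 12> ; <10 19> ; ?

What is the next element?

First entry: each term is the sum of the two before it, so 2, 4, 6, 10 → 16.
For the second entry, differences are 3, 5, 7, … (increasing by 2 each time): 4, 7, 12, 19 → 28.
Putting it together: <16 28>.

<16 28>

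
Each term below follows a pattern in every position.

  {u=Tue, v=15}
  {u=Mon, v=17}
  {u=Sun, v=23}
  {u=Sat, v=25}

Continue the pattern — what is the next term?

{u=Fri, v=31}

U: runs backward through the weekdays Mon→Sun; Tue, Mon, Sun, Sat → Fri.
V — alternating steps +2, +6, +2, +6, …: 15, 17, 23, 25 → 31.
Combining the parts gives {u=Fri, v=31}.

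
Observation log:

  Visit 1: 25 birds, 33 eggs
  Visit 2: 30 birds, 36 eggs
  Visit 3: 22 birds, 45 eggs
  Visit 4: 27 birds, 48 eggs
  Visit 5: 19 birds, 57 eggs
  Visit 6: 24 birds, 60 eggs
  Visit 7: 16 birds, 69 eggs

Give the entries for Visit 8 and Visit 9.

21 birds, 72 eggs; 13 birds, 81 eggs

Birds: 25, 30, 22, 27, 19, 24, 16 → 21 → 13 (alternating steps +5, −8, +5, −8, …).
Eggs — alternating steps +3, +9, +3, +9, …: 33, 36, 45, 48, 57, 60, 69 → 72 → 81.
Putting the parts together: 21 birds, 72 eggs and then 13 birds, 81 eggs.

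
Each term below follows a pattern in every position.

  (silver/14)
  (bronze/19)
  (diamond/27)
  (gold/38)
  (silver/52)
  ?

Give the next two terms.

(bronze/69), (diamond/89)

For the rank, repeats silver → bronze → diamond → gold: silver, bronze, diamond, gold, silver → bronze → diamond.
For the second component, differences are 5, 8, 11, … (increasing by 3 each time): 14, 19, 27, 38, 52 → 69 → 89.
So the next two terms are (bronze/69) and (diamond/89).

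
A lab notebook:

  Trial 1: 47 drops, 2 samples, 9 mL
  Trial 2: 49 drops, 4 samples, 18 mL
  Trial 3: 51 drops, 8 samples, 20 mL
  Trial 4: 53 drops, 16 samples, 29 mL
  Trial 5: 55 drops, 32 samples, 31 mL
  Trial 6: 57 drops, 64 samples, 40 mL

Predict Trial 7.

59 drops, 128 samples, 42 mL

For the drops, +2 each step: 47, 49, 51, 53, 55, 57 → 59.
Samples: 2, 4, 8, 16, 32, 64 → 128 (×2 each step).
For the mL, alternating steps +9, +2, +9, +2, …: 9, 18, 20, 29, 31, 40 → 42.
Putting it together: 59 drops, 128 samples, 42 mL.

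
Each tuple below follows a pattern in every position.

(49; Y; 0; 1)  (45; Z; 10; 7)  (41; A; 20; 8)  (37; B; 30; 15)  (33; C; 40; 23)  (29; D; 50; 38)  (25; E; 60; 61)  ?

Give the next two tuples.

For the first slot, −4 each step: 49, 45, 41, 37, 33, 29, 25 → 21 → 17.
For the letter, letters move forward 1 place in the alphabet, wrapping Z→A: Y, Z, A, B, C, D, E → F → G.
Third slot: +10 each step, so 0, 10, 20, 30, 40, 50, 60 → 70 → 80.
For the fourth slot, each term is the sum of the two before it: 1, 7, 8, 15, 23, 38, 61 → 99 → 160.
Putting the parts together: (21; F; 70; 99) and then (17; G; 80; 160).

(21; F; 70; 99), (17; G; 80; 160)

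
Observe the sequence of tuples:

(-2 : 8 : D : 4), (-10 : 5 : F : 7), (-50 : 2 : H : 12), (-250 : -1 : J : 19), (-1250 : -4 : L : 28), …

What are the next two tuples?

(-6250 : -7 : N : 39), (-31250 : -10 : P : 52)

First component: ×5 each step, so -2, -10, -50, -250, -1250 → -6250 → -31250.
Second component: 8, 5, 2, -1, -4 → -7 → -10 (−3 each step).
Letter: D, F, H, J, L → N → P (letters move forward 2 places in the alphabet).
Fourth component goes 4, 7, 12, 19, 28 → 39 → 52 (differences are 3, 5, 7, … (increasing by 2 each time)).
So the next two tuples are (-6250 : -7 : N : 39) and (-31250 : -10 : P : 52).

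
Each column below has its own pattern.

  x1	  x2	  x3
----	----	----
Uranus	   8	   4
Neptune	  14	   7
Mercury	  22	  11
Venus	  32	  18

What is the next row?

Earth  44  29

Column x1: runs through the planets Mercury→Neptune; Uranus, Neptune, Mercury, Venus → Earth.
For the column x2, differences are 6, 8, 10, … (increasing by 2 each time): 8, 14, 22, 32 → 44.
For the column x3, each term is the sum of the two before it: 4, 7, 11, 18 → 29.
So the next row is Earth  44  29.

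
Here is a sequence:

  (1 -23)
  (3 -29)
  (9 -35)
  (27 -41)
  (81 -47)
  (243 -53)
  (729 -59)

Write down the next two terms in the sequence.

(2187 -65), (6561 -71)

For the first part, ×3 each step: 1, 3, 9, 27, 81, 243, 729 → 2187 → 6561.
Second part: −6 each step; -23, -29, -35, -41, -47, -53, -59 → -65 → -71.
So the next two terms are (2187 -65) and (6561 -71).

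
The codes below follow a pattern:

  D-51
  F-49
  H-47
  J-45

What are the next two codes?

Letter goes D, F, H, J → L → N (letters move forward 2 places in the alphabet).
Second component: 51, 49, 47, 45 → 43 → 41 (−2 each step).
So the next two codes are L-43 and N-41.

L-43 then N-41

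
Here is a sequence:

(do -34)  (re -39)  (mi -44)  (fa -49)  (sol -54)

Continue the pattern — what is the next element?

Note goes do, re, mi, fa, sol → la (runs through the solfège scale do→ti).
For the second coordinate, −5 each step: -34, -39, -44, -49, -54 → -59.
So the next element is (la -59).

(la -59)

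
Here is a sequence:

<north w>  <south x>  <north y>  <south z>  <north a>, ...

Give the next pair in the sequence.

For the direction, alternates north ↔ south: north, south, north, south, north → south.
Letter goes w, x, y, z, a → b (letters move forward 1 place in the alphabet, wrapping Z→A).
So the next pair is <south b>.

<south b>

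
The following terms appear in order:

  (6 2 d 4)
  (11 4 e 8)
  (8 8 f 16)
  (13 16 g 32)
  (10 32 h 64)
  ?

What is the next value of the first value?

15

First value: 6, 11, 8, 13, 10 → 15 (alternating steps +5, −3, +5, −3, …).
For the second value, ×2 each step: 2, 4, 8, 16, 32 → 64.
Letter: d, e, f, g, h → i (letters move forward 1 place in the alphabet).
Fourth value: ×2 each step; 4, 8, 16, 32, 64 → 128.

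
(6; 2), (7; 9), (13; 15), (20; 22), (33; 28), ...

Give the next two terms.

(53; 35), (86; 41)

First coordinate goes 6, 7, 13, 20, 33 → 53 → 86 (each term is the sum of the two before it).
Second coordinate — alternating steps +7, +6, +7, +6, …: 2, 9, 15, 22, 28 → 35 → 41.
So the next two terms are (53; 35) and (86; 41).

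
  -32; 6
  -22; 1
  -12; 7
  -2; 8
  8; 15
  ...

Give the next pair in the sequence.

18; 23

First component: -32, -22, -12, -2, 8 → 18 (+10 each step).
Second component goes 6, 1, 7, 8, 15 → 23 (each term is the sum of the two before it).
So the next pair is 18; 23.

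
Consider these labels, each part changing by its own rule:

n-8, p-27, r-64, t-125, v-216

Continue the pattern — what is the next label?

x-343

Letter: n, p, r, t, v → x (letters move forward 2 places in the alphabet).
Second component: 8, 27, 64, 125, 216 → 343 (perfect cubes: 2³, 3³, 4³, …).
So the next label is x-343.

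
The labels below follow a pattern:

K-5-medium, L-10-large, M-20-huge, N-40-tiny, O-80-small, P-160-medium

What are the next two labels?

Letter — letters move forward 1 place in the alphabet: K, L, M, N, O, P → Q → R.
Second component: ×2 each step; 5, 10, 20, 40, 80, 160 → 320 → 640.
Size: repeats medium → large → huge → tiny → small, so medium, large, huge, tiny, small, medium → large → huge.
So the next two labels are Q-320-large and R-640-huge.

Q-320-large, R-640-huge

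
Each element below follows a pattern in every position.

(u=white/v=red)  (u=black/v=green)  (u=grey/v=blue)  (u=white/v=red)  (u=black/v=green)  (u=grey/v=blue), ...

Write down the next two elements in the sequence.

(u=white/v=red), (u=black/v=green)

U goes white, black, grey, white, black, grey → white → black (repeats white → black → grey).
V goes red, green, blue, red, green, blue → red → green (repeats red → green → blue).
Putting the parts together: (u=white/v=red) and then (u=black/v=green).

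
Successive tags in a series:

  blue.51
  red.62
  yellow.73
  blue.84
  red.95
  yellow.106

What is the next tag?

Colour: repeats blue → red → yellow; blue, red, yellow, blue, red, yellow → blue.
Second component: +11 each step; 51, 62, 73, 84, 95, 106 → 117.
Putting it together: blue.117.

blue.117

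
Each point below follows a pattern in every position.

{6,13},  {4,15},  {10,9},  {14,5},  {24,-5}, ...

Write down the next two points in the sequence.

First coordinate: each term is the sum of the two before it; 6, 4, 10, 14, 24 → 38 → 62.
Second coordinate: together with the first coordinate always sums to 19; 13, 15, 9, 5, -5 → -19 → -43.
Putting the parts together: {38,-19} and then {62,-43}.

{38,-19}, {62,-43}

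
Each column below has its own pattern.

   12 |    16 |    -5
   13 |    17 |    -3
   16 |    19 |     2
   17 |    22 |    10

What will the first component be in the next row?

First component goes 12, 13, 16, 17 → 20 (alternating steps +1, +3, +1, +3, …).

20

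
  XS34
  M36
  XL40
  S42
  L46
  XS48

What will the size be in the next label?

Size: repeats XS → M → XL → S → L; XS, M, XL, S, L, XS → M.
For the second component, alternating steps +2, +4, +2, +4, …: 34, 36, 40, 42, 46, 48 → 52.

M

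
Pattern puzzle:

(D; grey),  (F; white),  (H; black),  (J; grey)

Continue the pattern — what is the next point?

Letter goes D, F, H, J → L (letters move forward 2 places in the alphabet).
Shade: repeats grey → white → black; grey, white, black, grey → white.
Putting it together: (L; white).

(L; white)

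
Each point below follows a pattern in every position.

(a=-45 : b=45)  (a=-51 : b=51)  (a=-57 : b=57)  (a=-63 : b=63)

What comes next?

A — −6 each step: -45, -51, -57, -63 → -69.
For the b, always the negative of the a: 45, 51, 57, 63 → 69.
Putting it together: (a=-69 : b=69).

(a=-69 : b=69)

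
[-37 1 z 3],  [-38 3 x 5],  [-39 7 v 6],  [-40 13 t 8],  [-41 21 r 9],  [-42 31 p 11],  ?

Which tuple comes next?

[-43 43 n 12]

First value: -37, -38, -39, -40, -41, -42 → -43 (−1 each step).
Second value — differences are 2, 4, 6, … (increasing by 2 each time): 1, 3, 7, 13, 21, 31 → 43.
Letter goes z, x, v, t, r, p → n (letters move back 2 places in the alphabet).
For the fourth value, alternating steps +2, +1, +2, +1, …: 3, 5, 6, 8, 9, 11 → 12.
So the next tuple is [-43 43 n 12].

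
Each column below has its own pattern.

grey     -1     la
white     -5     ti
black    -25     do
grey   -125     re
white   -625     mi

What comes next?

Shade: grey, white, black, grey, white → black (repeats grey → white → black).
Second component — ×5 each step: -1, -5, -25, -125, -625 → -3125.
Note: runs through the solfège scale do→ti, so la, ti, do, re, mi → fa.
Putting it together: black  -3125  fa.

black  -3125  fa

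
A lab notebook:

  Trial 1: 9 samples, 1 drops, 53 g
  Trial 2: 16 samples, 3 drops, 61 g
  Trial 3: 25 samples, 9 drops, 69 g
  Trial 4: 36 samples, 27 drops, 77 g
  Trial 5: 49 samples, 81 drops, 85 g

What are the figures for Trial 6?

64 samples, 243 drops, 93 g

Samples: perfect squares: 3², 4², 5², …, so 9, 16, 25, 36, 49 → 64.
Drops: 1, 3, 9, 27, 81 → 243 (×3 each step).
G: +8 each step; 53, 61, 69, 77, 85 → 93.
Putting it together: 64 samples, 243 drops, 93 g.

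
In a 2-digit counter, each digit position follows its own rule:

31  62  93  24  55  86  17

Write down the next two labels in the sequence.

First digit: +3 each step, mod 10, so 3, 6, 9, 2, 5, 8, 1 → 4 → 7.
Second digit — +1 each step, mod 10: 1, 2, 3, 4, 5, 6, 7 → 8 → 9.
Putting the parts together: 48 and then 79.

48 then 79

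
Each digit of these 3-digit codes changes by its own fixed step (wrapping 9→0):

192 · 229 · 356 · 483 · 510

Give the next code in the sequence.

647

First digit goes 1, 2, 3, 4, 5 → 6 (+1 each step, mod 10).
Second digit — +3 each step, mod 10: 9, 2, 5, 8, 1 → 4.
Third digit: −3 each step, mod 10; 2, 9, 6, 3, 0 → 7.
Putting it together: 647.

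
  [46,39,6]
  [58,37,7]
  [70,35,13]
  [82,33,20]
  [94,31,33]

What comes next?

[106,29,53]

First coordinate: 46, 58, 70, 82, 94 → 106 (+12 each step).
For the second coordinate, −2 each step: 39, 37, 35, 33, 31 → 29.
Third coordinate — each term is the sum of the two before it: 6, 7, 13, 20, 33 → 53.
So the next term is [106,29,53].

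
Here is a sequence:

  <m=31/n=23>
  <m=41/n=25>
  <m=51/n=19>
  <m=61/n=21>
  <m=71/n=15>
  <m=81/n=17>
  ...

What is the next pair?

<m=91/n=11>

M: 31, 41, 51, 61, 71, 81 → 91 (+10 each step).
N — alternating steps +2, −6, +2, −6, …: 23, 25, 19, 21, 15, 17 → 11.
Putting it together: <m=91/n=11>.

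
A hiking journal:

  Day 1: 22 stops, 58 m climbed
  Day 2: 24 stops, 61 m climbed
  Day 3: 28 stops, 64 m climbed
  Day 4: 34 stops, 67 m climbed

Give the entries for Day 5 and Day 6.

42 stops, 70 m climbed; 52 stops, 73 m climbed

For the stops, differences are 2, 4, 6, … (increasing by 2 each time): 22, 24, 28, 34 → 42 → 52.
M climbed goes 58, 61, 64, 67 → 70 → 73 (+3 each step).
Putting the parts together: 42 stops, 70 m climbed and then 52 stops, 73 m climbed.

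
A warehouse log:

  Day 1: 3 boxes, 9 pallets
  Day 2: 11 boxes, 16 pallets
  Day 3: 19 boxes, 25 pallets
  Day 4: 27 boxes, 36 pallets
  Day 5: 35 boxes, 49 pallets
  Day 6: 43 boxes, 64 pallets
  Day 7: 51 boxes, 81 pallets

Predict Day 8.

59 boxes, 100 pallets

Boxes: +8 each step; 3, 11, 19, 27, 35, 43, 51 → 59.
Pallets goes 9, 16, 25, 36, 49, 64, 81 → 100 (perfect squares: 3², 4², 5², …).
So the next record is 59 boxes, 100 pallets.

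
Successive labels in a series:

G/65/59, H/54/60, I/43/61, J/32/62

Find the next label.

K/21/63

Letter — letters move forward 1 place in the alphabet: G, H, I, J → K.
Second component goes 65, 54, 43, 32 → 21 (−11 each step).
For the third component, +1 each step: 59, 60, 61, 62 → 63.
Combining the parts gives K/21/63.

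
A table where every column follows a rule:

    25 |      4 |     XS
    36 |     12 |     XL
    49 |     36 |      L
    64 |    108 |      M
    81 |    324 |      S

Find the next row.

First component goes 25, 36, 49, 64, 81 → 100 (perfect squares: 5², 6², 7², …).
Second component: ×3 each step, so 4, 12, 36, 108, 324 → 972.
Size goes XS, XL, L, M, S → XS (runs backward through clothing sizes XS→XL).
Combining the parts gives 100  972  XS.

100  972  XS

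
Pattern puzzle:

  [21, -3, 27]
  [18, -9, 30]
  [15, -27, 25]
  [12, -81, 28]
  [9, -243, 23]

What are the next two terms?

First entry goes 21, 18, 15, 12, 9 → 6 → 3 (−3 each step).
Second entry: ×3 each step, so -3, -9, -27, -81, -243 → -729 → -2187.
Third entry — alternating steps +3, −5, +3, −5, …: 27, 30, 25, 28, 23 → 26 → 21.
So the next two terms are [6, -729, 26] and [3, -2187, 21].

[6, -729, 26], [3, -2187, 21]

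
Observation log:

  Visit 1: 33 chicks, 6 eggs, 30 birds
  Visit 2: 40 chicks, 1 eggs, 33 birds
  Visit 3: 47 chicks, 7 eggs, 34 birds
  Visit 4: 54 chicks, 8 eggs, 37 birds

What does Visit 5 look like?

61 chicks, 15 eggs, 38 birds

Chicks: +7 each step, so 33, 40, 47, 54 → 61.
Eggs — each term is the sum of the two before it: 6, 1, 7, 8 → 15.
Birds — alternating steps +3, +1, +3, +1, …: 30, 33, 34, 37 → 38.
Combining the parts gives 61 chicks, 15 eggs, 38 birds.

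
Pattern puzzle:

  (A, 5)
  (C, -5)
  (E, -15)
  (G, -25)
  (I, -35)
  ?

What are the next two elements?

Letter goes A, C, E, G, I → K → M (letters move forward 2 places in the alphabet).
Second slot: −10 each step; 5, -5, -15, -25, -35 → -45 → -55.
So the next two elements are (K, -45) and (M, -55).

(K, -45), (M, -55)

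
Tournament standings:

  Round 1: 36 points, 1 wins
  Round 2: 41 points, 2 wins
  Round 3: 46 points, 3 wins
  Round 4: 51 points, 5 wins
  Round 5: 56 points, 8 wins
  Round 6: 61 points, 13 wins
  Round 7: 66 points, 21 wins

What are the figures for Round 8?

71 points, 34 wins

Points: +5 each step, so 36, 41, 46, 51, 56, 61, 66 → 71.
Wins — each term is the sum of the two before it: 1, 2, 3, 5, 8, 13, 21 → 34.
So the next line is 71 points, 34 wins.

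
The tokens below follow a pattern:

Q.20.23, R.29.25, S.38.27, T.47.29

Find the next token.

Letter: letters move forward 1 place in the alphabet; Q, R, S, T → U.
For the second component, +9 each step: 20, 29, 38, 47 → 56.
Third component — +2 each step: 23, 25, 27, 29 → 31.
Combining the parts gives U.56.31.

U.56.31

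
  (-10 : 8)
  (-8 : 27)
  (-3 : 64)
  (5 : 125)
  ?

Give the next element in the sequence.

First part: differences are 2, 5, 8, … (increasing by 3 each time); -10, -8, -3, 5 → 16.
Second part — perfect cubes: 2³, 3³, 4³, …: 8, 27, 64, 125 → 216.
So the next element is (16 : 216).

(16 : 216)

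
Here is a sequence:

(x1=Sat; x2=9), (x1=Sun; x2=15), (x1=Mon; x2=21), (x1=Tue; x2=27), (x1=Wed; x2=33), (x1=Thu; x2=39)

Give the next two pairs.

For the x1, runs through the weekdays Mon→Sun: Sat, Sun, Mon, Tue, Wed, Thu → Fri → Sat.
For the x2, +6 each step: 9, 15, 21, 27, 33, 39 → 45 → 51.
Putting the parts together: (x1=Fri; x2=45) and then (x1=Sat; x2=51).

(x1=Fri; x2=45), (x1=Sat; x2=51)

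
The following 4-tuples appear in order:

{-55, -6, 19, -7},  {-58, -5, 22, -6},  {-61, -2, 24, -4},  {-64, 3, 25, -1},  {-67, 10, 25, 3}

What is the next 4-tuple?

First component goes -55, -58, -61, -64, -67 → -70 (−3 each step).
For the second component, differences are 1, 3, 5, … (increasing by 2 each time): -6, -5, -2, 3, 10 → 19.
Third component: differences are 3, 2, 1, … (decreasing by 1 each time); 19, 22, 24, 25, 25 → 24.
Fourth component goes -7, -6, -4, -1, 3 → 8 (differences are 1, 2, 3, … (increasing by 1 each time)).
Putting it together: {-70, 19, 24, 8}.

{-70, 19, 24, 8}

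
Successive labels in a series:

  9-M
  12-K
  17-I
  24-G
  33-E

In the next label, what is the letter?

C

Letter — letters move back 2 places in the alphabet: M, K, I, G, E → C.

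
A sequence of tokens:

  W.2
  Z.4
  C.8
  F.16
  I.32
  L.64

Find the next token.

O.128

Letter — letters move forward 3 places in the alphabet, wrapping Z→A: W, Z, C, F, I, L → O.
For the second component, ×2 each step: 2, 4, 8, 16, 32, 64 → 128.
Putting it together: O.128.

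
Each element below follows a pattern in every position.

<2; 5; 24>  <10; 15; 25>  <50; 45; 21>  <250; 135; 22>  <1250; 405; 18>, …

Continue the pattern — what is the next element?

First part: ×5 each step; 2, 10, 50, 250, 1250 → 6250.
For the second part, ×3 each step: 5, 15, 45, 135, 405 → 1215.
Third part — alternating steps +1, −4, +1, −4, …: 24, 25, 21, 22, 18 → 19.
Putting it together: <6250; 1215; 19>.

<6250; 1215; 19>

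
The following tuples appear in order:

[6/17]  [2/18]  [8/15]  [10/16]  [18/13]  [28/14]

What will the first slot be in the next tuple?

First slot goes 6, 2, 8, 10, 18, 28 → 46 (each term is the sum of the two before it).

46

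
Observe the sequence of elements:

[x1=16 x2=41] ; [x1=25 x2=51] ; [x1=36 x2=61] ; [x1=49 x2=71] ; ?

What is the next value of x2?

X2 goes 41, 51, 61, 71 → 81 (+10 each step).

81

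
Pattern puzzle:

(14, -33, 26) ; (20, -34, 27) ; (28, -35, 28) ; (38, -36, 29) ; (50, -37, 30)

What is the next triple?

(64, -38, 31)

First entry goes 14, 20, 28, 38, 50 → 64 (differences are 6, 8, 10, … (increasing by 2 each time)).
Second entry: −1 each step, so -33, -34, -35, -36, -37 → -38.
Third entry — together with the second entry always sums to -7: 26, 27, 28, 29, 30 → 31.
Combining the parts gives (64, -38, 31).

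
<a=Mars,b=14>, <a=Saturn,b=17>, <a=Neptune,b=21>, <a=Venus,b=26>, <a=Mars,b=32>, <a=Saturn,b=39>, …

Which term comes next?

A — repeats Mars → Saturn → Neptune → Venus: Mars, Saturn, Neptune, Venus, Mars, Saturn → Neptune.
B goes 14, 17, 21, 26, 32, 39 → 47 (differences are 3, 4, 5, … (increasing by 1 each time)).
So the next term is <a=Neptune,b=47>.

<a=Neptune,b=47>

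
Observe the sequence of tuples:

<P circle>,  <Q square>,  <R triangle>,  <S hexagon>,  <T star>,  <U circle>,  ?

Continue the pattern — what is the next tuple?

Letter — letters move forward 1 place in the alphabet: P, Q, R, S, T, U → V.
Shape: repeats circle → square → triangle → hexagon → star, so circle, square, triangle, hexagon, star, circle → square.
Combining the parts gives <V square>.

<V square>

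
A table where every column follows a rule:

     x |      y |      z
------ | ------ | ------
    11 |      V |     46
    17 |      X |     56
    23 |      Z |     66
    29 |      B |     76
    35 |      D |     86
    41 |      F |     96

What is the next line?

Column x: 11, 17, 23, 29, 35, 41 → 47 (+6 each step).
Column y: letters move forward 2 places in the alphabet, wrapping Z→A; V, X, Z, B, D, F → H.
Column z — +10 each step: 46, 56, 66, 76, 86, 96 → 106.
So the next line is 47  H  106.

47  H  106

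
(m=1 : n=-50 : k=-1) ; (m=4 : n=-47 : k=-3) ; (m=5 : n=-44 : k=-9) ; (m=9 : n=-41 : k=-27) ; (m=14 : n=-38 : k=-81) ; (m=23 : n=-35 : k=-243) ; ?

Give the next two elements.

(m=37 : n=-32 : k=-729), (m=60 : n=-29 : k=-2187)

M: each term is the sum of the two before it; 1, 4, 5, 9, 14, 23 → 37 → 60.
N — +3 each step: -50, -47, -44, -41, -38, -35 → -32 → -29.
K: -1, -3, -9, -27, -81, -243 → -729 → -2187 (×3 each step).
So the next two elements are (m=37 : n=-32 : k=-729) and (m=60 : n=-29 : k=-2187).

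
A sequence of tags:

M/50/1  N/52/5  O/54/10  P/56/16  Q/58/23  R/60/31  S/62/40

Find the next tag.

Letter — letters move forward 1 place in the alphabet: M, N, O, P, Q, R, S → T.
Second component: 50, 52, 54, 56, 58, 60, 62 → 64 (+2 each step).
Third component — differences are 4, 5, 6, … (increasing by 1 each time): 1, 5, 10, 16, 23, 31, 40 → 50.
So the next tag is T/64/50.

T/64/50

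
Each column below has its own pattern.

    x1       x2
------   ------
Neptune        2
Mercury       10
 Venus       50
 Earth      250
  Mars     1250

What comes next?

Jupiter  6250

Column x1: Neptune, Mercury, Venus, Earth, Mars → Jupiter (runs through the planets Mercury→Neptune).
Column x2: ×5 each step; 2, 10, 50, 250, 1250 → 6250.
Putting it together: Jupiter  6250.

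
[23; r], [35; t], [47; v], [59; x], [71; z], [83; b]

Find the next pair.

[95; d]

First component goes 23, 35, 47, 59, 71, 83 → 95 (+12 each step).
For the letter, letters move forward 2 places in the alphabet, wrapping Z→A: r, t, v, x, z, b → d.
Putting it together: [95; d].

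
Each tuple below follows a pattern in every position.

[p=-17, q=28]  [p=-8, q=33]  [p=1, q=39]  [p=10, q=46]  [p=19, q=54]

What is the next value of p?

28

For the p, +9 each step: -17, -8, 1, 10, 19 → 28.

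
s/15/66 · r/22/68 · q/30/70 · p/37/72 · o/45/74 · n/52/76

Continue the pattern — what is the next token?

m/60/78

Letter — letters move back 1 place in the alphabet: s, r, q, p, o, n → m.
Second component: alternating steps +7, +8, +7, +8, …, so 15, 22, 30, 37, 45, 52 → 60.
For the third component, +2 each step: 66, 68, 70, 72, 74, 76 → 78.
So the next token is m/60/78.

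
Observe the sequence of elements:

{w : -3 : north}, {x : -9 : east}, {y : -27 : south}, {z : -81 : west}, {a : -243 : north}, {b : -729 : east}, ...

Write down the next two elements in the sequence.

Letter goes w, x, y, z, a, b → c → d (letters move forward 1 place in the alphabet, wrapping Z→A).
Second part — ×3 each step: -3, -9, -27, -81, -243, -729 → -2187 → -6561.
Direction: repeats north → east → south → west; north, east, south, west, north, east → south → west.
So the next two elements are {c : -2187 : south} and {d : -6561 : west}.

{c : -2187 : south}, {d : -6561 : west}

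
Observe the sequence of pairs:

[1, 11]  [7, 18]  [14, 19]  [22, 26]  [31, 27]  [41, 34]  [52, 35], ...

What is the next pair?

First component goes 1, 7, 14, 22, 31, 41, 52 → 64 (differences are 6, 7, 8, … (increasing by 1 each time)).
For the second component, alternating steps +7, +1, +7, +1, …: 11, 18, 19, 26, 27, 34, 35 → 42.
So the next pair is [64, 42].

[64, 42]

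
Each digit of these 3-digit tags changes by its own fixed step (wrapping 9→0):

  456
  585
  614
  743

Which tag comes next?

First digit: 4, 5, 6, 7 → 8 (+1 each step, mod 10).
Second digit — +3 each step, mod 10: 5, 8, 1, 4 → 7.
Third digit: −1 each step, mod 10; 6, 5, 4, 3 → 2.
Putting it together: 872.

872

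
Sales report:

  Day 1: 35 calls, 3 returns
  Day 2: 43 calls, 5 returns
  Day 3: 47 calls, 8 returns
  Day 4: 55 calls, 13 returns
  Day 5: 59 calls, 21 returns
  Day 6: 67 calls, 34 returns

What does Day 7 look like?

For the calls, alternating steps +8, +4, +8, +4, …: 35, 43, 47, 55, 59, 67 → 71.
Returns: 3, 5, 8, 13, 21, 34 → 55 (each term is the sum of the two before it).
Putting it together: 71 calls, 55 returns.

71 calls, 55 returns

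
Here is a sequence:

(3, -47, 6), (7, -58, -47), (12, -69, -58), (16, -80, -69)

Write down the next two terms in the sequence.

For the first entry, alternating steps +4, +5, +4, +5, …: 3, 7, 12, 16 → 21 → 25.
Second entry — −11 each step: -47, -58, -69, -80 → -91 → -102.
Third entry goes 6, -47, -58, -69 → -80 → -91 (always the previous value of the second entry).
Putting the parts together: (21, -91, -80) and then (25, -102, -91).

(21, -91, -80), (25, -102, -91)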